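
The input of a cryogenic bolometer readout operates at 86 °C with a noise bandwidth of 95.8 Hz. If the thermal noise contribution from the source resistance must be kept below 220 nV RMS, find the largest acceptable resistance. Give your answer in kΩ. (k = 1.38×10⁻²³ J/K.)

T = 86 °C + 273.15 = 359.15 K
Johnson–Nyquist: V_n = √(4kTRB) ⇒ R = V_n² / (4kTB)
4kTB = 4 × 1.38×10⁻²³ × 359.15 × 9.58×10¹ = 1.90×10⁻¹⁸
R = (2.20×10⁻⁷)² / 1.90×10⁻¹⁸ = 2.55×10⁴ Ω = 25.5 kΩ

25.5 kΩ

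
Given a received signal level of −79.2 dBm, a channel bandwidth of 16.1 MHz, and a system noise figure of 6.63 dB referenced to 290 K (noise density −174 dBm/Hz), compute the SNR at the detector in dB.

Noise floor: N = −174 + 10 log₁₀(B) + NF
10 log₁₀(1.61×10⁷) = 72.07 dB
N = −174 + 72.07 + 6.63 = −95.30 dBm
SNR = P_sig − N = −79.2 − (−95.30) = 16.10 dB → 16.1 dB

16.1 dB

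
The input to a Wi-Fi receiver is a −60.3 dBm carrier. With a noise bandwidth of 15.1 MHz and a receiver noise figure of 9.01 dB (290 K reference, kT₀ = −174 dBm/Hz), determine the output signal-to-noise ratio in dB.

Noise floor: N = −174 + 10 log₁₀(B) + NF
10 log₁₀(1.51×10⁷) = 71.79 dB
N = −174 + 71.79 + 9.01 = −93.20 dBm
SNR = P_sig − N = −60.3 − (−93.20) = 32.90 dB → 32.9 dB

32.9 dB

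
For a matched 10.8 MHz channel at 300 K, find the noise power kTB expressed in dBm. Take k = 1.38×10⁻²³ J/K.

−103.5 dBm

P_n = kTB = 1.38×10⁻²³ × 300 × 1.08×10⁷ = 4.47×10⁻¹⁴ W
In dBm: 10 log₁₀(4.47×10⁻¹⁴ / 10⁻³) = −103.5 dBm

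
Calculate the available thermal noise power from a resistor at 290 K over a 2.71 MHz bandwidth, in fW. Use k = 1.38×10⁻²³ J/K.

P_n = kTB = 1.38×10⁻²³ × 290 × 2.71×10⁶ = 1.08×10⁻¹⁴ W = 10.8 fW

10.8 fW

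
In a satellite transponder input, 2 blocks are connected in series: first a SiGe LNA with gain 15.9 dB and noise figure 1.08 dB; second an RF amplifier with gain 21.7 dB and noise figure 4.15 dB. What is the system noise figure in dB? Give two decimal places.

1.22 dB

Convert to linear (a loss of L dB is a gain of −L dB): F_i = 10^(NF_i/10), G_i = 10^(G_i,dB/10)
  Stage 1: F_1 = 10^(1.08/10) = 1.282, G_1 = 10^(15.9/10) = 38.90
  Stage 2: F_2 = 10^(4.15/10) = 2.600, G_2 = 10^(21.7/10) = 147.9
Friis cascade:
  F = 1.282 + (2.600 − 1)/38.90 = 1.323
NF = 10 log₁₀(1.323) = 1.22 dB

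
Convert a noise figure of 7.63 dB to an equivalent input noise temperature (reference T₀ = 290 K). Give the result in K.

1390 K

F = 10^(7.63/10) = 5.79429
T_e = (F − 1)·T₀ = (5.79429 − 1) × 290 = 1390 K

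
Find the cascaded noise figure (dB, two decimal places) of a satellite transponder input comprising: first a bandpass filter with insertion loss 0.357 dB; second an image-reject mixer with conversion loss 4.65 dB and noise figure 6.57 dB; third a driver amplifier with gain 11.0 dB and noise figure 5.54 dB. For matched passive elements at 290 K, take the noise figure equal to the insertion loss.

Convert to linear (a loss of L dB is a gain of −L dB): F_i = 10^(NF_i/10), G_i = 10^(G_i,dB/10)
  Stage 1: F_1 = 10^(0.357/10) = 1.086, G_1 = 10^(−0.357/10) = 0.9211
  Stage 2: F_2 = 10^(6.57/10) = 4.539, G_2 = 10^(−4.65/10) = 0.3428
  Stage 3: F_3 = 10^(5.54/10) = 3.581, G_3 = 10^(11.0/10) = 12.59
Friis cascade:
  F = 1.086 + (4.539 − 1)/0.9211 + (3.581 − 1)/0.3157 = 13.10
NF = 10 log₁₀(13.10) = 11.17 dB

11.17 dB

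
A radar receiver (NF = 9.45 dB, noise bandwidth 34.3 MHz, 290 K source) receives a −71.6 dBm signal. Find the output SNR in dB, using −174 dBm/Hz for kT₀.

17.6 dB

Noise floor: N = −174 + 10 log₁₀(B) + NF
10 log₁₀(3.43×10⁷) = 75.35 dB
N = −174 + 75.35 + 9.45 = −89.20 dBm
SNR = P_sig − N = −71.6 − (−89.20) = 17.60 dB → 17.6 dB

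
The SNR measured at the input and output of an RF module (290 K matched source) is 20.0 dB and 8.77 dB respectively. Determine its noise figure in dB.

11.23 dB

NF (dB) = SNR_in(dB) − SNR_out(dB) when the source is at T₀
NF = 20.0 − 8.77 = 11.23 dB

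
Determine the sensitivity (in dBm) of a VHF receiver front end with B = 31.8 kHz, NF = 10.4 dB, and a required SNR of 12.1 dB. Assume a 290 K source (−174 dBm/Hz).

Sensitivity = −174 + 10 log₁₀(B) + NF + SNR_min
= −174 + 45.02 + 10.4 + 12.1
= −106.48 dBm → −106.5 dBm

−106.5 dBm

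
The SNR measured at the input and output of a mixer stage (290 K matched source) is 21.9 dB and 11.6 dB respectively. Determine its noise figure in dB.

NF (dB) = SNR_in(dB) − SNR_out(dB) when the source is at T₀
NF = 21.9 − 11.6 = 10.3 dB

10.3 dB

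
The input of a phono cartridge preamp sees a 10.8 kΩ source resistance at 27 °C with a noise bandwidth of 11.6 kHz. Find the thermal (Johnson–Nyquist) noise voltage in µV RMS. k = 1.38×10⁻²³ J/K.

T = 27 °C + 273.15 = 300.15 K
V_n = √(4kTRB)
4kTRB = 4 × 1.38×10⁻²³ × 300.15 × 1.08×10⁴ × 1.16×10⁴ = 2.08×10⁻¹² V²
V_n = √(2.08×10⁻¹²) = 1.44×10⁻⁶ V = 1.44 µV

1.44 µV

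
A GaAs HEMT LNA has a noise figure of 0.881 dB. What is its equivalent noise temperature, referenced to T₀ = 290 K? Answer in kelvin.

65.2 K

F = 10^(0.881/10) = 1.2249
T_e = (F − 1)·T₀ = (1.2249 − 1) × 290 = 65.2 K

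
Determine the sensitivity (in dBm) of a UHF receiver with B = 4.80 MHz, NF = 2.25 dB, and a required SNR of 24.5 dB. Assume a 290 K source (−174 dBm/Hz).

Sensitivity = −174 + 10 log₁₀(B) + NF + SNR_min
= −174 + 66.81 + 2.25 + 24.5
= −80.44 dBm → −80.4 dBm

−80.4 dBm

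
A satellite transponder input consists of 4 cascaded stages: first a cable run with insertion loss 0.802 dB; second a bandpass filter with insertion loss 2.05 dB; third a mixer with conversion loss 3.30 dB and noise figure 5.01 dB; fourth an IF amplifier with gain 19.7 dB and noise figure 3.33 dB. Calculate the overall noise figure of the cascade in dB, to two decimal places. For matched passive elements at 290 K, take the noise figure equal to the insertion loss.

10.36 dB

Convert to linear (a loss of L dB is a gain of −L dB): F_i = 10^(NF_i/10), G_i = 10^(G_i,dB/10)
  Stage 1: F_1 = 10^(0.802/10) = 1.203, G_1 = 10^(−0.802/10) = 0.8314
  Stage 2: F_2 = 10^(2.05/10) = 1.603, G_2 = 10^(−2.05/10) = 0.6237
  Stage 3: F_3 = 10^(5.01/10) = 3.170, G_3 = 10^(−3.30/10) = 0.4677
  Stage 4: F_4 = 10^(3.33/10) = 2.153, G_4 = 10^(19.7/10) = 93.33
Friis cascade:
  F = 1.203 + (1.603 − 1)/0.8314 + (3.170 − 1)/0.5186 + (2.153 − 1)/0.2425 = 10.87
NF = 10 log₁₀(10.87) = 10.36 dB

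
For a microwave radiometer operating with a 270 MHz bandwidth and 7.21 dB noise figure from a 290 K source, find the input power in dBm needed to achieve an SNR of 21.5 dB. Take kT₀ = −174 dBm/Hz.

−61.0 dBm

Sensitivity = −174 + 10 log₁₀(B) + NF + SNR_min
= −174 + 84.31 + 7.21 + 21.5
= −60.98 dBm → −61.0 dBm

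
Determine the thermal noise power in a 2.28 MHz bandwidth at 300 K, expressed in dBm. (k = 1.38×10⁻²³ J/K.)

P_n = kTB = 1.38×10⁻²³ × 300 × 2.28×10⁶ = 9.44×10⁻¹⁵ W
In dBm: 10 log₁₀(9.44×10⁻¹⁵ / 10⁻³) = −110.3 dBm

−110.3 dBm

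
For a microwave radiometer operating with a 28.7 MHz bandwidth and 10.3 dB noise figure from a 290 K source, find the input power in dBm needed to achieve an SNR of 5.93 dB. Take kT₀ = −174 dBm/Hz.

Sensitivity = −174 + 10 log₁₀(B) + NF + SNR_min
= −174 + 74.58 + 10.3 + 5.93
= −83.19 dBm → −83.2 dBm

−83.2 dBm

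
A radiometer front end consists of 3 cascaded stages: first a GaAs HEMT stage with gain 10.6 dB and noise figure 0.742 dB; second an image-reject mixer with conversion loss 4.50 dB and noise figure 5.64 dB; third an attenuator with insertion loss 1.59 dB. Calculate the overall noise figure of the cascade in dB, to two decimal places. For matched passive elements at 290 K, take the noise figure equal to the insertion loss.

1.84 dB

Convert to linear (a loss of L dB is a gain of −L dB): F_i = 10^(NF_i/10), G_i = 10^(G_i,dB/10)
  Stage 1: F_1 = 10^(0.742/10) = 1.186, G_1 = 10^(10.6/10) = 11.48
  Stage 2: F_2 = 10^(5.64/10) = 3.664, G_2 = 10^(−4.50/10) = 0.3548
  Stage 3: F_3 = 10^(1.59/10) = 1.442, G_3 = 10^(−1.59/10) = 0.6934
Friis cascade:
  F = 1.186 + (3.664 − 1)/11.48 + (1.442 − 1)/4.074 = 1.527
NF = 10 log₁₀(1.527) = 1.84 dB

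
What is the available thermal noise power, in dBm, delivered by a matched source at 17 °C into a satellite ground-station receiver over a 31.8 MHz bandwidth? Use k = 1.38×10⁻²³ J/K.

−99.0 dBm

T = 17 °C + 273.15 = 290.15 K
P_n = kTB = 1.38×10⁻²³ × 290.15 × 3.18×10⁷ = 1.27×10⁻¹³ W
In dBm: 10 log₁₀(1.27×10⁻¹³ / 10⁻³) = −99.0 dBm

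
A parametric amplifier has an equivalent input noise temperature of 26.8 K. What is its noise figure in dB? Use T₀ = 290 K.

0.384 dB

F = 1 + T_e/T₀ = 1 + 26.8/290 = 1.09241
NF = 10 log₁₀(1.09241) = 0.384 dB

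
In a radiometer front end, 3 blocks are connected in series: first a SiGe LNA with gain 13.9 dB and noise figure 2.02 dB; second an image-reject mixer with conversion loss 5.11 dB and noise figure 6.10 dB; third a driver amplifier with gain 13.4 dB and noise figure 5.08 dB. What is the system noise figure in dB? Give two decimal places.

3.03 dB

Convert to linear (a loss of L dB is a gain of −L dB): F_i = 10^(NF_i/10), G_i = 10^(G_i,dB/10)
  Stage 1: F_1 = 10^(2.02/10) = 1.592, G_1 = 10^(13.9/10) = 24.55
  Stage 2: F_2 = 10^(6.10/10) = 4.074, G_2 = 10^(−5.11/10) = 0.3083
  Stage 3: F_3 = 10^(5.08/10) = 3.221, G_3 = 10^(13.4/10) = 21.88
Friis cascade:
  F = 1.592 + (4.074 − 1)/24.55 + (3.221 − 1)/7.568 = 2.011
NF = 10 log₁₀(2.011) = 3.03 dB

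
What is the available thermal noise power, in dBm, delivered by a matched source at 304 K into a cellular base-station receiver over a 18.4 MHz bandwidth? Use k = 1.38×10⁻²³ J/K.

P_n = kTB = 1.38×10⁻²³ × 304 × 1.84×10⁷ = 7.72×10⁻¹⁴ W
In dBm: 10 log₁₀(7.72×10⁻¹⁴ / 10⁻³) = −101.1 dBm

−101.1 dBm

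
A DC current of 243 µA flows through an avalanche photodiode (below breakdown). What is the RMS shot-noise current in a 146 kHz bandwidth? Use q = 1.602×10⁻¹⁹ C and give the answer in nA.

3.37 nA

I_n = √(2qI·B)
2qI·B = 2 × 1.602×10⁻¹⁹ × 2.43×10⁻⁴ × 1.46×10⁵ = 1.14×10⁻¹⁷ A²
I_n = √(1.14×10⁻¹⁷) = 3.37×10⁻⁹ A = 3.37 nA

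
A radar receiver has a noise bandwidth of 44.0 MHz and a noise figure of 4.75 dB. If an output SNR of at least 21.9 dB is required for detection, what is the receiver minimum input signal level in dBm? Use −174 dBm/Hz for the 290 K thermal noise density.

−70.9 dBm

Sensitivity = −174 + 10 log₁₀(B) + NF + SNR_min
= −174 + 76.43 + 4.75 + 21.9
= −70.92 dBm → −70.9 dBm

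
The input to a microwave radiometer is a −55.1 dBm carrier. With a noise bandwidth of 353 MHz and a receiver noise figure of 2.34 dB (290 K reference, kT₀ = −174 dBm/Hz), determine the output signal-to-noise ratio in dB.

31.1 dB

Noise floor: N = −174 + 10 log₁₀(B) + NF
10 log₁₀(3.53×10⁸) = 85.48 dB
N = −174 + 85.48 + 2.34 = −86.18 dBm
SNR = P_sig − N = −55.1 − (−86.18) = 31.08 dB → 31.1 dB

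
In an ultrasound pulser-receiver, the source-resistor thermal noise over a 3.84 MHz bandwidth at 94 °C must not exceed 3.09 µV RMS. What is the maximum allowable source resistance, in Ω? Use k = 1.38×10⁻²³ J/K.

123 Ω

T = 94 °C + 273.15 = 367.15 K
Johnson–Nyquist: V_n = √(4kTRB) ⇒ R = V_n² / (4kTB)
4kTB = 4 × 1.38×10⁻²³ × 367.15 × 3.84×10⁶ = 7.78×10⁻¹⁴
R = (3.09×10⁻⁶)² / 7.78×10⁻¹⁴ = 1.23×10² Ω = 123 Ω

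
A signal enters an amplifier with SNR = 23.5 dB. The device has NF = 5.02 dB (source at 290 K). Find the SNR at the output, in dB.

By definition F = SNR_in/SNR_out, so in dB: SNR_out = SNR_in − NF
SNR_out = 23.5 − 5.02 = 18.48 dB

18.48 dB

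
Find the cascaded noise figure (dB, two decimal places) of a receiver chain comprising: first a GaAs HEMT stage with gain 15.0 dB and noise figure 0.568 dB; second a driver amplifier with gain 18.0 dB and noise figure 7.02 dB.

1.03 dB

Convert to linear (a loss of L dB is a gain of −L dB): F_i = 10^(NF_i/10), G_i = 10^(G_i,dB/10)
  Stage 1: F_1 = 10^(0.568/10) = 1.140, G_1 = 10^(15.0/10) = 31.62
  Stage 2: F_2 = 10^(7.02/10) = 5.035, G_2 = 10^(18.0/10) = 63.10
Friis cascade:
  F = 1.140 + (5.035 − 1)/31.62 = 1.267
NF = 10 log₁₀(1.267) = 1.03 dB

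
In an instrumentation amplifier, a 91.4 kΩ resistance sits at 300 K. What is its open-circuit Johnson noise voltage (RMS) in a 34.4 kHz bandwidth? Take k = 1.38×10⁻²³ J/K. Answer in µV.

V_n = √(4kTRB)
4kTRB = 4 × 1.38×10⁻²³ × 300 × 9.14×10⁴ × 3.44×10⁴ = 5.21×10⁻¹¹ V²
V_n = √(5.21×10⁻¹¹) = 7.22×10⁻⁶ V = 7.22 µV

7.22 µV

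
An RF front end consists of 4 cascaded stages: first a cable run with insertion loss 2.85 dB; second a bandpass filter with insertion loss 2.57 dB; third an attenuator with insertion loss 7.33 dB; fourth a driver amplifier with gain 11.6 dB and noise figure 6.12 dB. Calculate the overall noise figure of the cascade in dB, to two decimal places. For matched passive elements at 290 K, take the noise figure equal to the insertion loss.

Convert to linear (a loss of L dB is a gain of −L dB): F_i = 10^(NF_i/10), G_i = 10^(G_i,dB/10)
  Stage 1: F_1 = 10^(2.85/10) = 1.928, G_1 = 10^(−2.85/10) = 0.5188
  Stage 2: F_2 = 10^(2.57/10) = 1.807, G_2 = 10^(−2.57/10) = 0.5534
  Stage 3: F_3 = 10^(7.33/10) = 5.408, G_3 = 10^(−7.33/10) = 0.1849
  Stage 4: F_4 = 10^(6.12/10) = 4.093, G_4 = 10^(11.6/10) = 14.45
Friis cascade:
  F = 1.928 + (1.807 − 1)/0.5188 + (5.408 − 1)/0.2871 + (4.093 − 1)/0.05309 = 77.09
NF = 10 log₁₀(77.09) = 18.87 dB

18.87 dB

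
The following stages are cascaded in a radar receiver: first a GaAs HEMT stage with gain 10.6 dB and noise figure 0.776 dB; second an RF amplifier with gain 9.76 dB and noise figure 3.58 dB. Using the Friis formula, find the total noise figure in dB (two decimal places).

Convert to linear (a loss of L dB is a gain of −L dB): F_i = 10^(NF_i/10), G_i = 10^(G_i,dB/10)
  Stage 1: F_1 = 10^(0.776/10) = 1.196, G_1 = 10^(10.6/10) = 11.48
  Stage 2: F_2 = 10^(3.58/10) = 2.280, G_2 = 10^(9.76/10) = 9.462
Friis cascade:
  F = 1.196 + (2.280 − 1)/11.48 = 1.307
NF = 10 log₁₀(1.307) = 1.16 dB

1.16 dB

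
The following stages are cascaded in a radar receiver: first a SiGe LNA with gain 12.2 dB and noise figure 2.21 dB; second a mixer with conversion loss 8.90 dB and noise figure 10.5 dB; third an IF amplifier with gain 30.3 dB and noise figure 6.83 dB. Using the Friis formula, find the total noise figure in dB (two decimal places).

6.09 dB

Convert to linear (a loss of L dB is a gain of −L dB): F_i = 10^(NF_i/10), G_i = 10^(G_i,dB/10)
  Stage 1: F_1 = 10^(2.21/10) = 1.663, G_1 = 10^(12.2/10) = 16.60
  Stage 2: F_2 = 10^(10.5/10) = 11.22, G_2 = 10^(−8.90/10) = 0.1288
  Stage 3: F_3 = 10^(6.83/10) = 4.819, G_3 = 10^(30.3/10) = 1072
Friis cascade:
  F = 1.663 + (11.22 − 1)/16.60 + (4.819 − 1)/2.138 = 4.066
NF = 10 log₁₀(4.066) = 6.09 dB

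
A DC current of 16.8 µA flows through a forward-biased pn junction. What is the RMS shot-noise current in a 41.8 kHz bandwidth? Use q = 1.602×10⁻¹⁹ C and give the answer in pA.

I_n = √(2qI·B)
2qI·B = 2 × 1.602×10⁻¹⁹ × 1.68×10⁻⁵ × 4.18×10⁴ = 2.25×10⁻¹⁹ A²
I_n = √(2.25×10⁻¹⁹) = 4.74×10⁻¹⁰ A = 474 pA

474 pA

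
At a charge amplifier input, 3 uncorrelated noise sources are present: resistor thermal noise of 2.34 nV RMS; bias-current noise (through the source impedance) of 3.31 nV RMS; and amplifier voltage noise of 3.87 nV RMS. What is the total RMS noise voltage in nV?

Uncorrelated sources add in power (mean-square): V_tot = √(ΣV_i²)
V_tot = √[(2.34×10⁻⁹)² + (3.31×10⁻⁹)² + (3.87×10⁻⁹)²] = 5.60×10⁻⁹ V = 5.60 nV

5.60 nV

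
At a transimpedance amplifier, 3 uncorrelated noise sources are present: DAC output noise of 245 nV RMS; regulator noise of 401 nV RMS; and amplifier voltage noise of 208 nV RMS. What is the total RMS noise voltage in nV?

514 nV

Uncorrelated sources add in power (mean-square): V_tot = √(ΣV_i²)
V_tot = √[(2.45×10⁻⁷)² + (4.01×10⁻⁷)² + (2.08×10⁻⁷)²] = 5.14×10⁻⁷ V = 514 nV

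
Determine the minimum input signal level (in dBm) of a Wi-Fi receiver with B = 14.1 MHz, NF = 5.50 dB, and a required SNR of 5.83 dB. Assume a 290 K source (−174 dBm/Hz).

−91.2 dBm

Sensitivity = −174 + 10 log₁₀(B) + NF + SNR_min
= −174 + 71.49 + 5.50 + 5.83
= −91.18 dBm → −91.2 dBm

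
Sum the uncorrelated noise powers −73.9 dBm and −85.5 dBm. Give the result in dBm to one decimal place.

Convert to linear, add, convert back:
P₁ = 4.07×10⁻¹¹ W, P₂ = 2.82×10⁻¹² W
P_tot = 4.36×10⁻¹¹ W → 10 log₁₀(P_tot / 10⁻³) = −73.6 dBm

−73.6 dBm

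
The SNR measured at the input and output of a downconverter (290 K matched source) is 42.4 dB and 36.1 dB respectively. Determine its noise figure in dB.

6.3 dB

NF (dB) = SNR_in(dB) − SNR_out(dB) when the source is at T₀
NF = 42.4 − 36.1 = 6.3 dB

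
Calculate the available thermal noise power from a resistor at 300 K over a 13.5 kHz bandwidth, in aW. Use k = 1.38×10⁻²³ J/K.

55.9 aW

P_n = kTB = 1.38×10⁻²³ × 300 × 1.35×10⁴ = 5.59×10⁻¹⁷ W = 55.9 aW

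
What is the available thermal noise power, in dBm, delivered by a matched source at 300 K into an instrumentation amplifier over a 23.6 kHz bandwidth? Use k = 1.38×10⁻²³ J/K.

−130.1 dBm

P_n = kTB = 1.38×10⁻²³ × 300 × 2.36×10⁴ = 9.77×10⁻¹⁷ W
In dBm: 10 log₁₀(9.77×10⁻¹⁷ / 10⁻³) = −130.1 dBm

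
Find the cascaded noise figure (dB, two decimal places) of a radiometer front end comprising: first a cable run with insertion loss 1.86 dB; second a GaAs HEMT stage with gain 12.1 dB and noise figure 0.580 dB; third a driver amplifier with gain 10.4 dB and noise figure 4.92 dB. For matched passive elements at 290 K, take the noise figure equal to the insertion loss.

2.91 dB

Convert to linear (a loss of L dB is a gain of −L dB): F_i = 10^(NF_i/10), G_i = 10^(G_i,dB/10)
  Stage 1: F_1 = 10^(1.86/10) = 1.535, G_1 = 10^(−1.86/10) = 0.6516
  Stage 2: F_2 = 10^(0.580/10) = 1.143, G_2 = 10^(12.1/10) = 16.22
  Stage 3: F_3 = 10^(4.92/10) = 3.105, G_3 = 10^(10.4/10) = 10.96
Friis cascade:
  F = 1.535 + (1.143 − 1)/0.6516 + (3.105 − 1)/10.57 = 1.953
NF = 10 log₁₀(1.953) = 2.91 dB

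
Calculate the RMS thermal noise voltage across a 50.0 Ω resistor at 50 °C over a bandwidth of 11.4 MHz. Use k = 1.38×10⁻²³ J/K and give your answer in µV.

3.19 µV

T = 50 °C + 273.15 = 323.15 K
V_n = √(4kTRB)
4kTRB = 4 × 1.38×10⁻²³ × 323.15 × 5.00×10¹ × 1.14×10⁷ = 1.02×10⁻¹¹ V²
V_n = √(1.02×10⁻¹¹) = 3.19×10⁻⁶ V = 3.19 µV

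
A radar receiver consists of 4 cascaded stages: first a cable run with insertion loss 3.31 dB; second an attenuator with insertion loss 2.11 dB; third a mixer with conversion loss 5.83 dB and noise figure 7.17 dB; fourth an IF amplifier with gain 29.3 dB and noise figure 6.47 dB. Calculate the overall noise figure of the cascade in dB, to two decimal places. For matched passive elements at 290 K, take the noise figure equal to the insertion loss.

18.06 dB

Convert to linear (a loss of L dB is a gain of −L dB): F_i = 10^(NF_i/10), G_i = 10^(G_i,dB/10)
  Stage 1: F_1 = 10^(3.31/10) = 2.143, G_1 = 10^(−3.31/10) = 0.4667
  Stage 2: F_2 = 10^(2.11/10) = 1.626, G_2 = 10^(−2.11/10) = 0.6152
  Stage 3: F_3 = 10^(7.17/10) = 5.212, G_3 = 10^(−5.83/10) = 0.2612
  Stage 4: F_4 = 10^(6.47/10) = 4.436, G_4 = 10^(29.3/10) = 851.1
Friis cascade:
  F = 2.143 + (1.626 − 1)/0.4667 + (5.212 − 1)/0.2871 + (4.436 − 1)/0.07499 = 63.98
NF = 10 log₁₀(63.98) = 18.06 dB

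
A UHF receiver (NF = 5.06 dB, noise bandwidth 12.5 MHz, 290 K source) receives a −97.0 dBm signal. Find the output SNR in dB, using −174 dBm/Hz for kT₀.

Noise floor: N = −174 + 10 log₁₀(B) + NF
10 log₁₀(1.25×10⁷) = 70.97 dB
N = −174 + 70.97 + 5.06 = −97.97 dBm
SNR = P_sig − N = −97.0 − (−97.97) = 0.97 dB → 1.0 dB

1.0 dB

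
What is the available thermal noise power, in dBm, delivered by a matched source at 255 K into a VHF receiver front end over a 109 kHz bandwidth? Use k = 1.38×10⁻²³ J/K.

−124.2 dBm

P_n = kTB = 1.38×10⁻²³ × 255 × 1.09×10⁵ = 3.84×10⁻¹⁶ W
In dBm: 10 log₁₀(3.84×10⁻¹⁶ / 10⁻³) = −124.2 dBm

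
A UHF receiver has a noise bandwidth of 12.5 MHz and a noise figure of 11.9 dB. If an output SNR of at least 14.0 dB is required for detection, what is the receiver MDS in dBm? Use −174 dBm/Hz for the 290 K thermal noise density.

Sensitivity = −174 + 10 log₁₀(B) + NF + SNR_min
= −174 + 70.97 + 11.9 + 14.0
= −77.13 dBm → −77.1 dBm

−77.1 dBm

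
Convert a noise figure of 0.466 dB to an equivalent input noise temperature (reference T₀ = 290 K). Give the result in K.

F = 10^(0.466/10) = 1.11327
T_e = (F − 1)·T₀ = (1.11327 − 1) × 290 = 32.8 K

32.8 K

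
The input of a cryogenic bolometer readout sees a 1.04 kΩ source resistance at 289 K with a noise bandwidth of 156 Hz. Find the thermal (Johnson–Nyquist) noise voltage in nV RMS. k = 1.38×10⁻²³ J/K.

50.9 nV

V_n = √(4kTRB)
4kTRB = 4 × 1.38×10⁻²³ × 289 × 1.04×10³ × 1.56×10² = 2.59×10⁻¹⁵ V²
V_n = √(2.59×10⁻¹⁵) = 5.09×10⁻⁸ V = 50.9 nV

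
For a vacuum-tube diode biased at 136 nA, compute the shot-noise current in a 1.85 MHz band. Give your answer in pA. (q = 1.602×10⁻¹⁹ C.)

284 pA

I_n = √(2qI·B)
2qI·B = 2 × 1.602×10⁻¹⁹ × 1.36×10⁻⁷ × 1.85×10⁶ = 8.06×10⁻²⁰ A²
I_n = √(8.06×10⁻²⁰) = 2.84×10⁻¹⁰ A = 284 pA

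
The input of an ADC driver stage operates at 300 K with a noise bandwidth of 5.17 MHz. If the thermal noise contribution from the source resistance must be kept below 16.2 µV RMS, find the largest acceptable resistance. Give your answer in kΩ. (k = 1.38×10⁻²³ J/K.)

3.07 kΩ

Johnson–Nyquist: V_n = √(4kTRB) ⇒ R = V_n² / (4kTB)
4kTB = 4 × 1.38×10⁻²³ × 300 × 5.17×10⁶ = 8.56×10⁻¹⁴
R = (1.62×10⁻⁵)² / 8.56×10⁻¹⁴ = 3.07×10³ Ω = 3.07 kΩ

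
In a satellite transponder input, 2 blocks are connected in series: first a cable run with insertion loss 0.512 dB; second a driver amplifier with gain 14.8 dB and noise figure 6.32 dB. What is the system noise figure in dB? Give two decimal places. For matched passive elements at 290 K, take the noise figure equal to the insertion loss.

6.83 dB

Convert to linear (a loss of L dB is a gain of −L dB): F_i = 10^(NF_i/10), G_i = 10^(G_i,dB/10)
  Stage 1: F_1 = 10^(0.512/10) = 1.125, G_1 = 10^(−0.512/10) = 0.8888
  Stage 2: F_2 = 10^(6.32/10) = 4.285, G_2 = 10^(14.8/10) = 30.20
Friis cascade:
  F = 1.125 + (4.285 − 1)/0.8888 = 4.822
NF = 10 log₁₀(4.822) = 6.83 dB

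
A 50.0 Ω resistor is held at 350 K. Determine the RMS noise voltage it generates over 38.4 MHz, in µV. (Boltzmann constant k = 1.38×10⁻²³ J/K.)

6.09 µV

V_n = √(4kTRB)
4kTRB = 4 × 1.38×10⁻²³ × 350 × 5.00×10¹ × 3.84×10⁷ = 3.71×10⁻¹¹ V²
V_n = √(3.71×10⁻¹¹) = 6.09×10⁻⁶ V = 6.09 µV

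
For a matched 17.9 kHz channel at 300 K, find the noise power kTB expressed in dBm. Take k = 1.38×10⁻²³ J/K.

−131.3 dBm

P_n = kTB = 1.38×10⁻²³ × 300 × 1.79×10⁴ = 7.41×10⁻¹⁷ W
In dBm: 10 log₁₀(7.41×10⁻¹⁷ / 10⁻³) = −131.3 dBm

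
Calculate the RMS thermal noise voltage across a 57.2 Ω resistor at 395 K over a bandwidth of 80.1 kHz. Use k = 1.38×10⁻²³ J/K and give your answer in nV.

V_n = √(4kTRB)
4kTRB = 4 × 1.38×10⁻²³ × 395 × 5.72×10¹ × 8.01×10⁴ = 9.99×10⁻¹⁴ V²
V_n = √(9.99×10⁻¹⁴) = 3.16×10⁻⁷ V = 316 nV

316 nV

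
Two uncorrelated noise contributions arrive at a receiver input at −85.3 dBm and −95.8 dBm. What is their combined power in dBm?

−84.9 dBm

Convert to linear, add, convert back:
P₁ = 2.95×10⁻¹² W, P₂ = 2.63×10⁻¹³ W
P_tot = 3.21×10⁻¹² W → 10 log₁₀(P_tot / 10⁻³) = −84.9 dBm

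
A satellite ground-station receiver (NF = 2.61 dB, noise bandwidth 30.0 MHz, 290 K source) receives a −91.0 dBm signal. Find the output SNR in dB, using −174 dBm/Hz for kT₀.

Noise floor: N = −174 + 10 log₁₀(B) + NF
10 log₁₀(3.00×10⁷) = 74.77 dB
N = −174 + 74.77 + 2.61 = −96.62 dBm
SNR = P_sig − N = −91.0 − (−96.62) = 5.62 dB → 5.6 dB

5.6 dB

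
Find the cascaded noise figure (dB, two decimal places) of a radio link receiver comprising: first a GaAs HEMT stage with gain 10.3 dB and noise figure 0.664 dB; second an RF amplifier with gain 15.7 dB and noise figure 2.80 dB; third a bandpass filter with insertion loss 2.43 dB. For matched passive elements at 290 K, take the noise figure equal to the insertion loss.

Convert to linear (a loss of L dB is a gain of −L dB): F_i = 10^(NF_i/10), G_i = 10^(G_i,dB/10)
  Stage 1: F_1 = 10^(0.664/10) = 1.165, G_1 = 10^(10.3/10) = 10.72
  Stage 2: F_2 = 10^(2.80/10) = 1.905, G_2 = 10^(15.7/10) = 37.15
  Stage 3: F_3 = 10^(2.43/10) = 1.750, G_3 = 10^(−2.43/10) = 0.5715
Friis cascade:
  F = 1.165 + (1.905 − 1)/10.72 + (1.750 − 1)/398.1 = 1.252
NF = 10 log₁₀(1.252) = 0.97 dB

0.97 dB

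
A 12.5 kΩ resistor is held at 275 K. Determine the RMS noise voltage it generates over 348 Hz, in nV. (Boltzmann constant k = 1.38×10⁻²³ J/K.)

257 nV

V_n = √(4kTRB)
4kTRB = 4 × 1.38×10⁻²³ × 275 × 1.25×10⁴ × 3.48×10² = 6.60×10⁻¹⁴ V²
V_n = √(6.60×10⁻¹⁴) = 2.57×10⁻⁷ V = 257 nV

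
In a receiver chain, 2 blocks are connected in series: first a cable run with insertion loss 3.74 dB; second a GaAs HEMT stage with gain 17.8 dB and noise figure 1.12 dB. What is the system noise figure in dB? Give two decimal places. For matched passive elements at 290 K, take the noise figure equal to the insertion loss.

4.86 dB

Convert to linear (a loss of L dB is a gain of −L dB): F_i = 10^(NF_i/10), G_i = 10^(G_i,dB/10)
  Stage 1: F_1 = 10^(3.74/10) = 2.366, G_1 = 10^(−3.74/10) = 0.4227
  Stage 2: F_2 = 10^(1.12/10) = 1.294, G_2 = 10^(17.8/10) = 60.26
Friis cascade:
  F = 2.366 + (1.294 − 1)/0.4227 = 3.062
NF = 10 log₁₀(3.062) = 4.86 dB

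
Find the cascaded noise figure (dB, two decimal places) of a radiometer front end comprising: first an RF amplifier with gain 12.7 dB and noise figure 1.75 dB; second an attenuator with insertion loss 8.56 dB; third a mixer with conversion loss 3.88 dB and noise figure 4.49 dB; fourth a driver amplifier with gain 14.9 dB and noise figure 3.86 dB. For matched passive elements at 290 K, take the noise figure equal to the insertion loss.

Convert to linear (a loss of L dB is a gain of −L dB): F_i = 10^(NF_i/10), G_i = 10^(G_i,dB/10)
  Stage 1: F_1 = 10^(1.75/10) = 1.496, G_1 = 10^(12.7/10) = 18.62
  Stage 2: F_2 = 10^(8.56/10) = 7.178, G_2 = 10^(−8.56/10) = 0.1393
  Stage 3: F_3 = 10^(4.49/10) = 2.812, G_3 = 10^(−3.88/10) = 0.4093
  Stage 4: F_4 = 10^(3.86/10) = 2.432, G_4 = 10^(14.9/10) = 30.90
Friis cascade:
  F = 1.496 + (7.178 − 1)/18.62 + (2.812 − 1)/2.594 + (2.432 − 1)/1.062 = 3.875
NF = 10 log₁₀(3.875) = 5.88 dB

5.88 dB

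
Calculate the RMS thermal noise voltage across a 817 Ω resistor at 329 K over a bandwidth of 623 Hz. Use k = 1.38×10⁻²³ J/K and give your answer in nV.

V_n = √(4kTRB)
4kTRB = 4 × 1.38×10⁻²³ × 329 × 8.17×10² × 6.23×10² = 9.24×10⁻¹⁵ V²
V_n = √(9.24×10⁻¹⁵) = 9.61×10⁻⁸ V = 96.1 nV

96.1 nV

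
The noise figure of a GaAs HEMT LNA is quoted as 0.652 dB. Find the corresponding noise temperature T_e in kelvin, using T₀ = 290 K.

47.0 K

F = 10^(0.652/10) = 1.16198
T_e = (F − 1)·T₀ = (1.16198 − 1) × 290 = 47.0 K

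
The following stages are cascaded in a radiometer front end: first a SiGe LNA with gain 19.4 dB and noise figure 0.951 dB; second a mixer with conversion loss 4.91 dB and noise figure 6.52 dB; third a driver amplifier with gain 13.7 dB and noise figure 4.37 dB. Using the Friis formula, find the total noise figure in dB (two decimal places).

1.29 dB

Convert to linear (a loss of L dB is a gain of −L dB): F_i = 10^(NF_i/10), G_i = 10^(G_i,dB/10)
  Stage 1: F_1 = 10^(0.951/10) = 1.245, G_1 = 10^(19.4/10) = 87.10
  Stage 2: F_2 = 10^(6.52/10) = 4.487, G_2 = 10^(−4.91/10) = 0.3228
  Stage 3: F_3 = 10^(4.37/10) = 2.735, G_3 = 10^(13.7/10) = 23.44
Friis cascade:
  F = 1.245 + (4.487 − 1)/87.10 + (2.735 − 1)/28.12 = 1.347
NF = 10 log₁₀(1.347) = 1.29 dB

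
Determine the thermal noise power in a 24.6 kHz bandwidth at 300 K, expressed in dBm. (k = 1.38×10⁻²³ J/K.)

P_n = kTB = 1.38×10⁻²³ × 300 × 2.46×10⁴ = 1.02×10⁻¹⁶ W
In dBm: 10 log₁₀(1.02×10⁻¹⁶ / 10⁻³) = −129.9 dBm

−129.9 dBm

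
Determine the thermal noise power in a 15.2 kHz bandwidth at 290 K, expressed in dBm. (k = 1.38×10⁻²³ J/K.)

−132.2 dBm

P_n = kTB = 1.38×10⁻²³ × 290 × 1.52×10⁴ = 6.08×10⁻¹⁷ W
In dBm: 10 log₁₀(6.08×10⁻¹⁷ / 10⁻³) = −132.2 dBm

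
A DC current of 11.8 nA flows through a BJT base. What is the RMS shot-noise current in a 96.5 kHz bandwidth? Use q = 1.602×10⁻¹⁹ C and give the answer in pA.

I_n = √(2qI·B)
2qI·B = 2 × 1.602×10⁻¹⁹ × 1.18×10⁻⁸ × 9.65×10⁴ = 3.65×10⁻²² A²
I_n = √(3.65×10⁻²²) = 1.91×10⁻¹¹ A = 19.1 pA

19.1 pA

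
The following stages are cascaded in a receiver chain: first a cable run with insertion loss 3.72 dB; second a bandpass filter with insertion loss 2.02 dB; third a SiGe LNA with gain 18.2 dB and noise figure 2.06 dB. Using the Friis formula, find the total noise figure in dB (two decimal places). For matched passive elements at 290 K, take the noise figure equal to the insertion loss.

7.80 dB

Convert to linear (a loss of L dB is a gain of −L dB): F_i = 10^(NF_i/10), G_i = 10^(G_i,dB/10)
  Stage 1: F_1 = 10^(3.72/10) = 2.355, G_1 = 10^(−3.72/10) = 0.4246
  Stage 2: F_2 = 10^(2.02/10) = 1.592, G_2 = 10^(−2.02/10) = 0.6281
  Stage 3: F_3 = 10^(2.06/10) = 1.607, G_3 = 10^(18.2/10) = 66.07
Friis cascade:
  F = 2.355 + (1.592 − 1)/0.4246 + (1.607 − 1)/0.2667 = 6.026
NF = 10 log₁₀(6.026) = 7.80 dB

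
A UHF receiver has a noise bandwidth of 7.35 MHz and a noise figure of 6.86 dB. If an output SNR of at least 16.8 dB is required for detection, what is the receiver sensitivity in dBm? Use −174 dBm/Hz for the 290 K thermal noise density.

−81.7 dBm

Sensitivity = −174 + 10 log₁₀(B) + NF + SNR_min
= −174 + 68.66 + 6.86 + 16.8
= −81.68 dBm → −81.7 dBm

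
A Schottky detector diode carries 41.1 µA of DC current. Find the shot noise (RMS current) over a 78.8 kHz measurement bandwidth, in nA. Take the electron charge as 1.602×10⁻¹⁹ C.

I_n = √(2qI·B)
2qI·B = 2 × 1.602×10⁻¹⁹ × 4.11×10⁻⁵ × 7.88×10⁴ = 1.04×10⁻¹⁸ A²
I_n = √(1.04×10⁻¹⁸) = 1.02×10⁻⁹ A = 1.02 nA

1.02 nA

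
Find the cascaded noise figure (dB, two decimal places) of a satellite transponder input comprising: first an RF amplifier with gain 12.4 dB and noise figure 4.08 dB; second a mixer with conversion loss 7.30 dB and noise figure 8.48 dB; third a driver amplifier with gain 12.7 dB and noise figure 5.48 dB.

Convert to linear (a loss of L dB is a gain of −L dB): F_i = 10^(NF_i/10), G_i = 10^(G_i,dB/10)
  Stage 1: F_1 = 10^(4.08/10) = 2.559, G_1 = 10^(12.4/10) = 17.38
  Stage 2: F_2 = 10^(8.48/10) = 7.047, G_2 = 10^(−7.30/10) = 0.1862
  Stage 3: F_3 = 10^(5.48/10) = 3.532, G_3 = 10^(12.7/10) = 18.62
Friis cascade:
  F = 2.559 + (7.047 − 1)/17.38 + (3.532 − 1)/3.236 = 3.689
NF = 10 log₁₀(3.689) = 5.67 dB

5.67 dB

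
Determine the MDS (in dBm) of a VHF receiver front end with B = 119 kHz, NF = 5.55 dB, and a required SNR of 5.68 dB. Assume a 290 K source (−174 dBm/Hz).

−112.0 dBm

Sensitivity = −174 + 10 log₁₀(B) + NF + SNR_min
= −174 + 50.76 + 5.55 + 5.68
= −112.01 dBm → −112.0 dBm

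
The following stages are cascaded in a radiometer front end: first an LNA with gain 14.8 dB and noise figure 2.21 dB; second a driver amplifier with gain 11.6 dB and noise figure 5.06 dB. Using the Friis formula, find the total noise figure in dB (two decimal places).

2.40 dB

Convert to linear (a loss of L dB is a gain of −L dB): F_i = 10^(NF_i/10), G_i = 10^(G_i,dB/10)
  Stage 1: F_1 = 10^(2.21/10) = 1.663, G_1 = 10^(14.8/10) = 30.20
  Stage 2: F_2 = 10^(5.06/10) = 3.206, G_2 = 10^(11.6/10) = 14.45
Friis cascade:
  F = 1.663 + (3.206 − 1)/30.20 = 1.736
NF = 10 log₁₀(1.736) = 2.40 dB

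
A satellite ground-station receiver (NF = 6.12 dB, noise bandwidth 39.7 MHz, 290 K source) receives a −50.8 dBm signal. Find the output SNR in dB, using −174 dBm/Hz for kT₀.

41.1 dB

Noise floor: N = −174 + 10 log₁₀(B) + NF
10 log₁₀(3.97×10⁷) = 75.99 dB
N = −174 + 75.99 + 6.12 = −91.89 dBm
SNR = P_sig − N = −50.8 − (−91.89) = 41.09 dB → 41.1 dB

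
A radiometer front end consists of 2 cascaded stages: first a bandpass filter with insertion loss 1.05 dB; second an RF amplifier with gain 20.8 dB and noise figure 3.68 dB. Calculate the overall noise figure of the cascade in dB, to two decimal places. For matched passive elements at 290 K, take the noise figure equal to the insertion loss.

Convert to linear (a loss of L dB is a gain of −L dB): F_i = 10^(NF_i/10), G_i = 10^(G_i,dB/10)
  Stage 1: F_1 = 10^(1.05/10) = 1.274, G_1 = 10^(−1.05/10) = 0.7852
  Stage 2: F_2 = 10^(3.68/10) = 2.333, G_2 = 10^(20.8/10) = 120.2
Friis cascade:
  F = 1.274 + (2.333 − 1)/0.7852 = 2.972
NF = 10 log₁₀(2.972) = 4.73 dB

4.73 dB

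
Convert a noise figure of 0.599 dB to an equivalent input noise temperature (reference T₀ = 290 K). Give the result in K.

42.9 K

F = 10^(0.599/10) = 1.14789
T_e = (F − 1)·T₀ = (1.14789 − 1) × 290 = 42.9 K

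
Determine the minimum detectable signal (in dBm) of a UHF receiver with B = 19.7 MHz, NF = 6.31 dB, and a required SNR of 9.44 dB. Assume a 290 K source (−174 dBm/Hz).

Sensitivity = −174 + 10 log₁₀(B) + NF + SNR_min
= −174 + 72.94 + 6.31 + 9.44
= −85.31 dBm → −85.3 dBm

−85.3 dBm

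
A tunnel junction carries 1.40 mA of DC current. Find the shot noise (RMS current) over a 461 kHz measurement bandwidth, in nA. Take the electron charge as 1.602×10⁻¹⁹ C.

I_n = √(2qI·B)
2qI·B = 2 × 1.602×10⁻¹⁹ × 1.40×10⁻³ × 4.61×10⁵ = 2.07×10⁻¹⁶ A²
I_n = √(2.07×10⁻¹⁶) = 1.44×10⁻⁸ A = 14.4 nA

14.4 nA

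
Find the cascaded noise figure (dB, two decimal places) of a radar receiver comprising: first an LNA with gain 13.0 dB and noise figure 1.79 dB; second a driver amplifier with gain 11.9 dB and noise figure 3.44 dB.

1.96 dB

Convert to linear (a loss of L dB is a gain of −L dB): F_i = 10^(NF_i/10), G_i = 10^(G_i,dB/10)
  Stage 1: F_1 = 10^(1.79/10) = 1.510, G_1 = 10^(13.0/10) = 19.95
  Stage 2: F_2 = 10^(3.44/10) = 2.208, G_2 = 10^(11.9/10) = 15.49
Friis cascade:
  F = 1.510 + (2.208 − 1)/19.95 = 1.571
NF = 10 log₁₀(1.571) = 1.96 dB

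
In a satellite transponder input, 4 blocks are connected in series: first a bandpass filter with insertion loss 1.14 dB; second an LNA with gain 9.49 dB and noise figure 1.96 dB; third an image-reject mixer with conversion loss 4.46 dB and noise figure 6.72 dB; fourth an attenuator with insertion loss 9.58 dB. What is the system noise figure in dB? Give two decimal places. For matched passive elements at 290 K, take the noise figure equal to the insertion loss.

Convert to linear (a loss of L dB is a gain of −L dB): F_i = 10^(NF_i/10), G_i = 10^(G_i,dB/10)
  Stage 1: F_1 = 10^(1.14/10) = 1.300, G_1 = 10^(−1.14/10) = 0.7691
  Stage 2: F_2 = 10^(1.96/10) = 1.570, G_2 = 10^(9.49/10) = 8.892
  Stage 3: F_3 = 10^(6.72/10) = 4.699, G_3 = 10^(−4.46/10) = 0.3581
  Stage 4: F_4 = 10^(9.58/10) = 9.078, G_4 = 10^(−9.58/10) = 0.1102
Friis cascade:
  F = 1.300 + (1.570 − 1)/0.7691 + (4.699 − 1)/6.839 + (9.078 − 1)/2.449 = 5.881
NF = 10 log₁₀(5.881) = 7.69 dB

7.69 dB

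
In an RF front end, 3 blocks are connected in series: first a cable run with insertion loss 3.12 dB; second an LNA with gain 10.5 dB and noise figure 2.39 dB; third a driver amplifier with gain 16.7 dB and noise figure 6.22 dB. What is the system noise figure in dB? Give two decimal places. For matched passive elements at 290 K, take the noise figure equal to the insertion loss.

6.17 dB

Convert to linear (a loss of L dB is a gain of −L dB): F_i = 10^(NF_i/10), G_i = 10^(G_i,dB/10)
  Stage 1: F_1 = 10^(3.12/10) = 2.051, G_1 = 10^(−3.12/10) = 0.4875
  Stage 2: F_2 = 10^(2.39/10) = 1.734, G_2 = 10^(10.5/10) = 11.22
  Stage 3: F_3 = 10^(6.22/10) = 4.188, G_3 = 10^(16.7/10) = 46.77
Friis cascade:
  F = 2.051 + (1.734 − 1)/0.4875 + (4.188 − 1)/5.470 = 4.139
NF = 10 log₁₀(4.139) = 6.17 dB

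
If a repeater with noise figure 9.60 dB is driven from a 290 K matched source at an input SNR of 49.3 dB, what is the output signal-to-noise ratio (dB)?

39.70 dB

By definition F = SNR_in/SNR_out, so in dB: SNR_out = SNR_in − NF
SNR_out = 49.3 − 9.60 = 39.70 dB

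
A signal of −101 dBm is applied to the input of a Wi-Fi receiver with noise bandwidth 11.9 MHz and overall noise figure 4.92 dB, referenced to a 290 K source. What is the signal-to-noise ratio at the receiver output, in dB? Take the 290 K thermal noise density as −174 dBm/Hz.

−2.7 dB

Noise floor: N = −174 + 10 log₁₀(B) + NF
10 log₁₀(1.19×10⁷) = 70.76 dB
N = −174 + 70.76 + 4.92 = −98.32 dBm
SNR = P_sig − N = −101 − (−98.32) = −2.68 dB → −2.7 dB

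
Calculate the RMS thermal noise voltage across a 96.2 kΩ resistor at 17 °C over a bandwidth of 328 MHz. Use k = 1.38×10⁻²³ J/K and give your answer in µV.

711 µV

T = 17 °C + 273.15 = 290.15 K
V_n = √(4kTRB)
4kTRB = 4 × 1.38×10⁻²³ × 290.15 × 9.62×10⁴ × 3.28×10⁸ = 5.05×10⁻⁷ V²
V_n = √(5.05×10⁻⁷) = 7.11×10⁻⁴ V = 711 µV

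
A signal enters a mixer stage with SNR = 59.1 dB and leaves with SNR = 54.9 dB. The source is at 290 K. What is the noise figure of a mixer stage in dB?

4.2 dB

NF (dB) = SNR_in(dB) − SNR_out(dB) when the source is at T₀
NF = 59.1 − 54.9 = 4.2 dB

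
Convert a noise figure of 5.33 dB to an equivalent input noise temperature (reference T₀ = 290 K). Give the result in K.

699 K

F = 10^(5.33/10) = 3.41193
T_e = (F − 1)·T₀ = (3.41193 − 1) × 290 = 699 K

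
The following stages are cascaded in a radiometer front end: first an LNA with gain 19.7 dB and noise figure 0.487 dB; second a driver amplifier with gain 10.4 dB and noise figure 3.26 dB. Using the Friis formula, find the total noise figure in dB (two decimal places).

0.53 dB

Convert to linear (a loss of L dB is a gain of −L dB): F_i = 10^(NF_i/10), G_i = 10^(G_i,dB/10)
  Stage 1: F_1 = 10^(0.487/10) = 1.119, G_1 = 10^(19.7/10) = 93.33
  Stage 2: F_2 = 10^(3.26/10) = 2.118, G_2 = 10^(10.4/10) = 10.96
Friis cascade:
  F = 1.119 + (2.118 − 1)/93.33 = 1.131
NF = 10 log₁₀(1.131) = 0.53 dB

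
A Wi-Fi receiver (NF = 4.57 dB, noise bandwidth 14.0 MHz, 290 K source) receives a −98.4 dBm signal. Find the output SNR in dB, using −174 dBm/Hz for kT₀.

−0.4 dB

Noise floor: N = −174 + 10 log₁₀(B) + NF
10 log₁₀(1.40×10⁷) = 71.46 dB
N = −174 + 71.46 + 4.57 = −97.97 dBm
SNR = P_sig − N = −98.4 − (−97.97) = −0.43 dB → −0.4 dB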